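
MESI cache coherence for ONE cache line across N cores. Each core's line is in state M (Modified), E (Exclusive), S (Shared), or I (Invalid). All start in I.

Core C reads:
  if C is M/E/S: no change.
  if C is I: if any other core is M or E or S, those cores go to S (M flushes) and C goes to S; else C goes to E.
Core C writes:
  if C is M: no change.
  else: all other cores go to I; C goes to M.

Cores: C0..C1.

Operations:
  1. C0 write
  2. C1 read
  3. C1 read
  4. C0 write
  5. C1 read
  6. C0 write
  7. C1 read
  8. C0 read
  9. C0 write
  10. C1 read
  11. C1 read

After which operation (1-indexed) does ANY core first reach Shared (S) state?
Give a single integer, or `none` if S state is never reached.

Answer: 2

Derivation:
Op 1: C0 write [C0 write: invalidate none -> C0=M] -> [M,I]
Op 2: C1 read [C1 read from I: others=['C0=M'] -> C1=S, others downsized to S] -> [S,S]
  -> First S state at op 2; remaining ops need not be traced.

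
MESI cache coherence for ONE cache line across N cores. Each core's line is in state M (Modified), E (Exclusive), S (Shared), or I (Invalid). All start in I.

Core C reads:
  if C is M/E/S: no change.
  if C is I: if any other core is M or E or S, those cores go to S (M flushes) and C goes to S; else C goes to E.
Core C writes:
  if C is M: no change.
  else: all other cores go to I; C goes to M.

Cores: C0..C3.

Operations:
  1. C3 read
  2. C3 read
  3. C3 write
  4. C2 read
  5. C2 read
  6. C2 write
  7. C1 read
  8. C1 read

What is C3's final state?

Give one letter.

Answer: I

Derivation:
Op 1: C3 read [C3 read from I: no other sharers -> C3=E (exclusive)] -> [I,I,I,E]
Op 2: C3 read [C3 read: already in E, no change] -> [I,I,I,E]
Op 3: C3 write [C3 write: invalidate none -> C3=M] -> [I,I,I,M]
Op 4: C2 read [C2 read from I: others=['C3=M'] -> C2=S, others downsized to S] -> [I,I,S,S]
Op 5: C2 read [C2 read: already in S, no change] -> [I,I,S,S]
Op 6: C2 write [C2 write: invalidate ['C3=S'] -> C2=M] -> [I,I,M,I]
Op 7: C1 read [C1 read from I: others=['C2=M'] -> C1=S, others downsized to S] -> [I,S,S,I]
Op 8: C1 read [C1 read: already in S, no change] -> [I,S,S,I]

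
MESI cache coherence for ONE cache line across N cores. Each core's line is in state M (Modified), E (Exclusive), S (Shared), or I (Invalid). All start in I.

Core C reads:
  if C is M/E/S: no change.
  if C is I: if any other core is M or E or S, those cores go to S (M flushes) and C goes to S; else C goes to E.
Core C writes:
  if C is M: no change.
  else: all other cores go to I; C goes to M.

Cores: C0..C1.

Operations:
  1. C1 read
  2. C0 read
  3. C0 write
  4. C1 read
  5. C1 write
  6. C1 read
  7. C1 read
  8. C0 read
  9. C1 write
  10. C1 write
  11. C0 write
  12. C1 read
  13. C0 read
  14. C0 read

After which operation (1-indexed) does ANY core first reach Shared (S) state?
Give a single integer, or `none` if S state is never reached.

Op 1: C1 read [C1 read from I: no other sharers -> C1=E (exclusive)] -> [I,E]
Op 2: C0 read [C0 read from I: others=['C1=E'] -> C0=S, others downsized to S] -> [S,S]
  -> First S state at op 2; remaining ops need not be traced.

Answer: 2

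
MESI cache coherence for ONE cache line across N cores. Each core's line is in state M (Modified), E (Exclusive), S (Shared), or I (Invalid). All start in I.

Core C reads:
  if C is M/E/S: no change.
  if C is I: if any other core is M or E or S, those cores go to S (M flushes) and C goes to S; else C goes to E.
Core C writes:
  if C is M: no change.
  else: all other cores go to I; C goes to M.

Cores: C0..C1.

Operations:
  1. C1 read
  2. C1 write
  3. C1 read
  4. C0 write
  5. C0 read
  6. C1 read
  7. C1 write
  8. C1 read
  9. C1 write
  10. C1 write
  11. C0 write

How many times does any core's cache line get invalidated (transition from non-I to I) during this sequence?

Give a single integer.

Op 1: C1 read [C1 read from I: no other sharers -> C1=E (exclusive)] -> [I,E] (invalidations this op: 0; running total: 0)
Op 2: C1 write [C1 write: invalidate none -> C1=M] -> [I,M] (invalidations this op: 0; running total: 0)
Op 3: C1 read [C1 read: already in M, no change] -> [I,M] (invalidations this op: 0; running total: 0)
Op 4: C0 write [C0 write: invalidate ['C1=M'] -> C0=M] -> [M,I] (invalidations this op: 1; running total: 1)
Op 5: C0 read [C0 read: already in M, no change] -> [M,I] (invalidations this op: 0; running total: 1)
Op 6: C1 read [C1 read from I: others=['C0=M'] -> C1=S, others downsized to S] -> [S,S] (invalidations this op: 0; running total: 1)
Op 7: C1 write [C1 write: invalidate ['C0=S'] -> C1=M] -> [I,M] (invalidations this op: 1; running total: 2)
Op 8: C1 read [C1 read: already in M, no change] -> [I,M] (invalidations this op: 0; running total: 2)
Op 9: C1 write [C1 write: already M (modified), no change] -> [I,M] (invalidations this op: 0; running total: 2)
Op 10: C1 write [C1 write: already M (modified), no change] -> [I,M] (invalidations this op: 0; running total: 2)
Op 11: C0 write [C0 write: invalidate ['C1=M'] -> C0=M] -> [M,I] (invalidations this op: 1; running total: 3)

Answer: 3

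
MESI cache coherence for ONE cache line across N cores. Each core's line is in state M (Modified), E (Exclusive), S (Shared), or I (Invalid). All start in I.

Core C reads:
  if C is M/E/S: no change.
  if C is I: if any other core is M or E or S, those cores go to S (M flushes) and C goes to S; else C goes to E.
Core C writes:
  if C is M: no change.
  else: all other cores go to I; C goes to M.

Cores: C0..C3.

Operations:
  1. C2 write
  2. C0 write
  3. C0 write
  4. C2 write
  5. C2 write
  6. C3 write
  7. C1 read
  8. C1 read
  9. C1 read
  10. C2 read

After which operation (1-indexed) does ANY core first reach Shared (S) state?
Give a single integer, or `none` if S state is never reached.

Answer: 7

Derivation:
Op 1: C2 write [C2 write: invalidate none -> C2=M] -> [I,I,M,I]
Op 2: C0 write [C0 write: invalidate ['C2=M'] -> C0=M] -> [M,I,I,I]
Op 3: C0 write [C0 write: already M (modified), no change] -> [M,I,I,I]
Op 4: C2 write [C2 write: invalidate ['C0=M'] -> C2=M] -> [I,I,M,I]
Op 5: C2 write [C2 write: already M (modified), no change] -> [I,I,M,I]
Op 6: C3 write [C3 write: invalidate ['C2=M'] -> C3=M] -> [I,I,I,M]
Op 7: C1 read [C1 read from I: others=['C3=M'] -> C1=S, others downsized to S] -> [I,S,I,S]
  -> First S state at op 7; remaining ops need not be traced.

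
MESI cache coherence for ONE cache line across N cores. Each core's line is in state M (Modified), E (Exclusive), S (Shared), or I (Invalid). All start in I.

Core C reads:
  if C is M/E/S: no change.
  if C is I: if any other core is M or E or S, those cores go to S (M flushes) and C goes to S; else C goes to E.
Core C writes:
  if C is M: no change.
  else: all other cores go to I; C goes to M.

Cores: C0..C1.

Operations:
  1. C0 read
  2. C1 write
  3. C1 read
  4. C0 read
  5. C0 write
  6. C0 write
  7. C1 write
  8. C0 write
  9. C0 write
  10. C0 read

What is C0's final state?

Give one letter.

Op 1: C0 read [C0 read from I: no other sharers -> C0=E (exclusive)] -> [E,I]
Op 2: C1 write [C1 write: invalidate ['C0=E'] -> C1=M] -> [I,M]
Op 3: C1 read [C1 read: already in M, no change] -> [I,M]
Op 4: C0 read [C0 read from I: others=['C1=M'] -> C0=S, others downsized to S] -> [S,S]
Op 5: C0 write [C0 write: invalidate ['C1=S'] -> C0=M] -> [M,I]
Op 6: C0 write [C0 write: already M (modified), no change] -> [M,I]
Op 7: C1 write [C1 write: invalidate ['C0=M'] -> C1=M] -> [I,M]
Op 8: C0 write [C0 write: invalidate ['C1=M'] -> C0=M] -> [M,I]
Op 9: C0 write [C0 write: already M (modified), no change] -> [M,I]
Op 10: C0 read [C0 read: already in M, no change] -> [M,I]

Answer: M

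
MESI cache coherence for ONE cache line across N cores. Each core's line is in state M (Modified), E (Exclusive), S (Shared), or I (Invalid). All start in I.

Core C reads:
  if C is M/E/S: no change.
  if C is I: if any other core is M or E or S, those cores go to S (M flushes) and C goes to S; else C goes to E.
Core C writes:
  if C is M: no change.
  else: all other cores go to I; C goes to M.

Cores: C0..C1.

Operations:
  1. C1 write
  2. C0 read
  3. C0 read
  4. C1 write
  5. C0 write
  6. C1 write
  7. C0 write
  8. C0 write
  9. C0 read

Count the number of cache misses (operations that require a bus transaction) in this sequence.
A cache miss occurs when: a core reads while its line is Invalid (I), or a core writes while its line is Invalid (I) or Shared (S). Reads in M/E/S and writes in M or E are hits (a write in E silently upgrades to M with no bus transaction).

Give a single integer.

Op 1: C1 write [C1 write: invalidate none -> C1=M] -> [I,M] [MISS #1: write from I]
Op 2: C0 read [C0 read from I: others=['C1=M'] -> C0=S, others downsized to S] -> [S,S] [MISS #2: read from I]
Op 3: C0 read [C0 read: already in S, no change] -> [S,S] [hit: read from S]
Op 4: C1 write [C1 write: invalidate ['C0=S'] -> C1=M] -> [I,M] [MISS #3: write from S]
Op 5: C0 write [C0 write: invalidate ['C1=M'] -> C0=M] -> [M,I] [MISS #4: write from I]
Op 6: C1 write [C1 write: invalidate ['C0=M'] -> C1=M] -> [I,M] [MISS #5: write from I]
Op 7: C0 write [C0 write: invalidate ['C1=M'] -> C0=M] -> [M,I] [MISS #6: write from I]
Op 8: C0 write [C0 write: already M (modified), no change] -> [M,I] [hit: write from M]
Op 9: C0 read [C0 read: already in M, no change] -> [M,I] [hit: read from M]

Answer: 6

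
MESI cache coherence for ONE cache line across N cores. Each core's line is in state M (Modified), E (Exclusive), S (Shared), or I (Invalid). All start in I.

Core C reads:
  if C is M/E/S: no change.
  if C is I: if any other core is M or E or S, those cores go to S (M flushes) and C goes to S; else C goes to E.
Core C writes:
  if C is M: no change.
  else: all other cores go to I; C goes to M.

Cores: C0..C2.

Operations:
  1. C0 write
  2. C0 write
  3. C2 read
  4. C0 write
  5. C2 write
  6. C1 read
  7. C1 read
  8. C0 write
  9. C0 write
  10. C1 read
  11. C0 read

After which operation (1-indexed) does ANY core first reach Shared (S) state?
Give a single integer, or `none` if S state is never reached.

Op 1: C0 write [C0 write: invalidate none -> C0=M] -> [M,I,I]
Op 2: C0 write [C0 write: already M (modified), no change] -> [M,I,I]
Op 3: C2 read [C2 read from I: others=['C0=M'] -> C2=S, others downsized to S] -> [S,I,S]
  -> First S state at op 3; remaining ops need not be traced.

Answer: 3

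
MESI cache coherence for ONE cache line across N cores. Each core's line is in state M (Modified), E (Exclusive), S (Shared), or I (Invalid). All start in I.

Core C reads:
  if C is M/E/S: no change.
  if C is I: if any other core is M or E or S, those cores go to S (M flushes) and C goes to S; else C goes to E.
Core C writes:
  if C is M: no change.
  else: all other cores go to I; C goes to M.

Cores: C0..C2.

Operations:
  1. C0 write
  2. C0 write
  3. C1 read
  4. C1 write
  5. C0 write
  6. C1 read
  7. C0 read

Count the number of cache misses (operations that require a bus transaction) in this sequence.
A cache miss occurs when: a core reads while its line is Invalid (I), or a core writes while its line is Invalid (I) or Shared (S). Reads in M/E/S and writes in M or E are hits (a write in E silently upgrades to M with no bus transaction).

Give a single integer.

Op 1: C0 write [C0 write: invalidate none -> C0=M] -> [M,I,I] [MISS #1: write from I]
Op 2: C0 write [C0 write: already M (modified), no change] -> [M,I,I] [hit: write from M]
Op 3: C1 read [C1 read from I: others=['C0=M'] -> C1=S, others downsized to S] -> [S,S,I] [MISS #2: read from I]
Op 4: C1 write [C1 write: invalidate ['C0=S'] -> C1=M] -> [I,M,I] [MISS #3: write from S]
Op 5: C0 write [C0 write: invalidate ['C1=M'] -> C0=M] -> [M,I,I] [MISS #4: write from I]
Op 6: C1 read [C1 read from I: others=['C0=M'] -> C1=S, others downsized to S] -> [S,S,I] [MISS #5: read from I]
Op 7: C0 read [C0 read: already in S, no change] -> [S,S,I] [hit: read from S]

Answer: 5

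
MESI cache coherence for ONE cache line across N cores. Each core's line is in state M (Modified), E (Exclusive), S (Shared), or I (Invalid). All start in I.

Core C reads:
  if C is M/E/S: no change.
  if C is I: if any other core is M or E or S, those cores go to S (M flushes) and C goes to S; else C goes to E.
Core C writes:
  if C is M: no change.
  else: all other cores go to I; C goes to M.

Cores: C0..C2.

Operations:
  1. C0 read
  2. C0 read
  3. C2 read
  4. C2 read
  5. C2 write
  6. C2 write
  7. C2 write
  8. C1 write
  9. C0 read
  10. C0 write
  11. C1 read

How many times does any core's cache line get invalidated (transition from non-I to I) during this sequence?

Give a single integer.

Answer: 3

Derivation:
Op 1: C0 read [C0 read from I: no other sharers -> C0=E (exclusive)] -> [E,I,I] (invalidations this op: 0; running total: 0)
Op 2: C0 read [C0 read: already in E, no change] -> [E,I,I] (invalidations this op: 0; running total: 0)
Op 3: C2 read [C2 read from I: others=['C0=E'] -> C2=S, others downsized to S] -> [S,I,S] (invalidations this op: 0; running total: 0)
Op 4: C2 read [C2 read: already in S, no change] -> [S,I,S] (invalidations this op: 0; running total: 0)
Op 5: C2 write [C2 write: invalidate ['C0=S'] -> C2=M] -> [I,I,M] (invalidations this op: 1; running total: 1)
Op 6: C2 write [C2 write: already M (modified), no change] -> [I,I,M] (invalidations this op: 0; running total: 1)
Op 7: C2 write [C2 write: already M (modified), no change] -> [I,I,M] (invalidations this op: 0; running total: 1)
Op 8: C1 write [C1 write: invalidate ['C2=M'] -> C1=M] -> [I,M,I] (invalidations this op: 1; running total: 2)
Op 9: C0 read [C0 read from I: others=['C1=M'] -> C0=S, others downsized to S] -> [S,S,I] (invalidations this op: 0; running total: 2)
Op 10: C0 write [C0 write: invalidate ['C1=S'] -> C0=M] -> [M,I,I] (invalidations this op: 1; running total: 3)
Op 11: C1 read [C1 read from I: others=['C0=M'] -> C1=S, others downsized to S] -> [S,S,I] (invalidations this op: 0; running total: 3)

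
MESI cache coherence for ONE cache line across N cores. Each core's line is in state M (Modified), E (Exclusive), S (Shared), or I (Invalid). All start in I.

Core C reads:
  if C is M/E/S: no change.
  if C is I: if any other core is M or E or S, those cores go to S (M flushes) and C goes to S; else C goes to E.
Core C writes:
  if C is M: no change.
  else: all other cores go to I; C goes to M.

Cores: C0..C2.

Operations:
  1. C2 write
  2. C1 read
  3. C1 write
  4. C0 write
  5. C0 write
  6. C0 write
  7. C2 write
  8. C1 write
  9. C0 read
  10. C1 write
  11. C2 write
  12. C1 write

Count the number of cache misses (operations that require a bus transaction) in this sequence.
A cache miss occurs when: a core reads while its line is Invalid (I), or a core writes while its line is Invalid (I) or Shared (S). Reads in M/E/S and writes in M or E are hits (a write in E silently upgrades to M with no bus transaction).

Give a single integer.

Answer: 10

Derivation:
Op 1: C2 write [C2 write: invalidate none -> C2=M] -> [I,I,M] [MISS #1: write from I]
Op 2: C1 read [C1 read from I: others=['C2=M'] -> C1=S, others downsized to S] -> [I,S,S] [MISS #2: read from I]
Op 3: C1 write [C1 write: invalidate ['C2=S'] -> C1=M] -> [I,M,I] [MISS #3: write from S]
Op 4: C0 write [C0 write: invalidate ['C1=M'] -> C0=M] -> [M,I,I] [MISS #4: write from I]
Op 5: C0 write [C0 write: already M (modified), no change] -> [M,I,I] [hit: write from M]
Op 6: C0 write [C0 write: already M (modified), no change] -> [M,I,I] [hit: write from M]
Op 7: C2 write [C2 write: invalidate ['C0=M'] -> C2=M] -> [I,I,M] [MISS #5: write from I]
Op 8: C1 write [C1 write: invalidate ['C2=M'] -> C1=M] -> [I,M,I] [MISS #6: write from I]
Op 9: C0 read [C0 read from I: others=['C1=M'] -> C0=S, others downsized to S] -> [S,S,I] [MISS #7: read from I]
Op 10: C1 write [C1 write: invalidate ['C0=S'] -> C1=M] -> [I,M,I] [MISS #8: write from S]
Op 11: C2 write [C2 write: invalidate ['C1=M'] -> C2=M] -> [I,I,M] [MISS #9: write from I]
Op 12: C1 write [C1 write: invalidate ['C2=M'] -> C1=M] -> [I,M,I] [MISS #10: write from I]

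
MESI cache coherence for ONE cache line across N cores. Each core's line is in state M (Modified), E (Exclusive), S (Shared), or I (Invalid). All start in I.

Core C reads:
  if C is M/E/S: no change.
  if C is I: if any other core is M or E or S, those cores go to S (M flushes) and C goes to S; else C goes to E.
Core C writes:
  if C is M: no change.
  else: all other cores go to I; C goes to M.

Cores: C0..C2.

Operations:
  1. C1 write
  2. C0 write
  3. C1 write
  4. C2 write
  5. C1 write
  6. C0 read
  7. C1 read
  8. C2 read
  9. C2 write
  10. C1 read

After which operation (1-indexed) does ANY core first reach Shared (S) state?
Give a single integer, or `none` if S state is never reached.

Answer: 6

Derivation:
Op 1: C1 write [C1 write: invalidate none -> C1=M] -> [I,M,I]
Op 2: C0 write [C0 write: invalidate ['C1=M'] -> C0=M] -> [M,I,I]
Op 3: C1 write [C1 write: invalidate ['C0=M'] -> C1=M] -> [I,M,I]
Op 4: C2 write [C2 write: invalidate ['C1=M'] -> C2=M] -> [I,I,M]
Op 5: C1 write [C1 write: invalidate ['C2=M'] -> C1=M] -> [I,M,I]
Op 6: C0 read [C0 read from I: others=['C1=M'] -> C0=S, others downsized to S] -> [S,S,I]
  -> First S state at op 6; remaining ops need not be traced.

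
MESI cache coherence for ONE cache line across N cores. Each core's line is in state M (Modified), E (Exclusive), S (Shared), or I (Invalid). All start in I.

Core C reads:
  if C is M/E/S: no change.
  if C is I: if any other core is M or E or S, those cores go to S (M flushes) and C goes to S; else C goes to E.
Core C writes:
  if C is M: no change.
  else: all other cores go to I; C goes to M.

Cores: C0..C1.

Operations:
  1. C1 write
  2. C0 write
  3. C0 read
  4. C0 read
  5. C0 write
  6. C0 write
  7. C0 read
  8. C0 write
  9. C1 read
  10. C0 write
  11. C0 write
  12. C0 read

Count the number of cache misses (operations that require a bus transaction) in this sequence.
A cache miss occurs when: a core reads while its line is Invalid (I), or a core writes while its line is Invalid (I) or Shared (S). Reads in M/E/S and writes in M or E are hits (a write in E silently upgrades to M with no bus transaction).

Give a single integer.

Answer: 4

Derivation:
Op 1: C1 write [C1 write: invalidate none -> C1=M] -> [I,M] [MISS #1: write from I]
Op 2: C0 write [C0 write: invalidate ['C1=M'] -> C0=M] -> [M,I] [MISS #2: write from I]
Op 3: C0 read [C0 read: already in M, no change] -> [M,I] [hit: read from M]
Op 4: C0 read [C0 read: already in M, no change] -> [M,I] [hit: read from M]
Op 5: C0 write [C0 write: already M (modified), no change] -> [M,I] [hit: write from M]
Op 6: C0 write [C0 write: already M (modified), no change] -> [M,I] [hit: write from M]
Op 7: C0 read [C0 read: already in M, no change] -> [M,I] [hit: read from M]
Op 8: C0 write [C0 write: already M (modified), no change] -> [M,I] [hit: write from M]
Op 9: C1 read [C1 read from I: others=['C0=M'] -> C1=S, others downsized to S] -> [S,S] [MISS #3: read from I]
Op 10: C0 write [C0 write: invalidate ['C1=S'] -> C0=M] -> [M,I] [MISS #4: write from S]
Op 11: C0 write [C0 write: already M (modified), no change] -> [M,I] [hit: write from M]
Op 12: C0 read [C0 read: already in M, no change] -> [M,I] [hit: read from M]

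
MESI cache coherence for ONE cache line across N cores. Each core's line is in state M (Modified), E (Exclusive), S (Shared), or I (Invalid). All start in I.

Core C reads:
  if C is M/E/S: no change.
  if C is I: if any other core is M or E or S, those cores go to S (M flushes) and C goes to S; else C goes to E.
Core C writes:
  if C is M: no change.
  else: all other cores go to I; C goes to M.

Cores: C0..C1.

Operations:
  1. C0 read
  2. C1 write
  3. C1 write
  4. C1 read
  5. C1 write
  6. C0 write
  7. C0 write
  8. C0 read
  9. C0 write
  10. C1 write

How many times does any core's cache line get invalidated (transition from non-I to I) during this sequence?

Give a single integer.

Answer: 3

Derivation:
Op 1: C0 read [C0 read from I: no other sharers -> C0=E (exclusive)] -> [E,I] (invalidations this op: 0; running total: 0)
Op 2: C1 write [C1 write: invalidate ['C0=E'] -> C1=M] -> [I,M] (invalidations this op: 1; running total: 1)
Op 3: C1 write [C1 write: already M (modified), no change] -> [I,M] (invalidations this op: 0; running total: 1)
Op 4: C1 read [C1 read: already in M, no change] -> [I,M] (invalidations this op: 0; running total: 1)
Op 5: C1 write [C1 write: already M (modified), no change] -> [I,M] (invalidations this op: 0; running total: 1)
Op 6: C0 write [C0 write: invalidate ['C1=M'] -> C0=M] -> [M,I] (invalidations this op: 1; running total: 2)
Op 7: C0 write [C0 write: already M (modified), no change] -> [M,I] (invalidations this op: 0; running total: 2)
Op 8: C0 read [C0 read: already in M, no change] -> [M,I] (invalidations this op: 0; running total: 2)
Op 9: C0 write [C0 write: already M (modified), no change] -> [M,I] (invalidations this op: 0; running total: 2)
Op 10: C1 write [C1 write: invalidate ['C0=M'] -> C1=M] -> [I,M] (invalidations this op: 1; running total: 3)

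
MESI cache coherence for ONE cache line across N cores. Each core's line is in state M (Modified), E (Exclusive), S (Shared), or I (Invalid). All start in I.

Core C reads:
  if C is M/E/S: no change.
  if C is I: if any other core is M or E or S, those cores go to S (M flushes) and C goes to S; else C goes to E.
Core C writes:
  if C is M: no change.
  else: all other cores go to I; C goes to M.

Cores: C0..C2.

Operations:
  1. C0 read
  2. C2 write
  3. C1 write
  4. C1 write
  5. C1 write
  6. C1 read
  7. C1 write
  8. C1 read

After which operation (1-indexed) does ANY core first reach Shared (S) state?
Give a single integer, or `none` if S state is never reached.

Answer: none

Derivation:
Op 1: C0 read [C0 read from I: no other sharers -> C0=E (exclusive)] -> [E,I,I]
Op 2: C2 write [C2 write: invalidate ['C0=E'] -> C2=M] -> [I,I,M]
Op 3: C1 write [C1 write: invalidate ['C2=M'] -> C1=M] -> [I,M,I]
Op 4: C1 write [C1 write: already M (modified), no change] -> [I,M,I]
Op 5: C1 write [C1 write: already M (modified), no change] -> [I,M,I]
Op 6: C1 read [C1 read: already in M, no change] -> [I,M,I]
Op 7: C1 write [C1 write: already M (modified), no change] -> [I,M,I]
Op 8: C1 read [C1 read: already in M, no change] -> [I,M,I]
S state never reached in this sequence.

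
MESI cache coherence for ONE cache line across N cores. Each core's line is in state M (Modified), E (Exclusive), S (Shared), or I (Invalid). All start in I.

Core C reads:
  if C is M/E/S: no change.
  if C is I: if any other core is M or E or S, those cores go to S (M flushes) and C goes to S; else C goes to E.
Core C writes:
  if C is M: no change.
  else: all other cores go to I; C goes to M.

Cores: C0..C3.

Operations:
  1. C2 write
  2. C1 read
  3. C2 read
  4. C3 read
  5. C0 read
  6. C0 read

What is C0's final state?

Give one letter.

Answer: S

Derivation:
Op 1: C2 write [C2 write: invalidate none -> C2=M] -> [I,I,M,I]
Op 2: C1 read [C1 read from I: others=['C2=M'] -> C1=S, others downsized to S] -> [I,S,S,I]
Op 3: C2 read [C2 read: already in S, no change] -> [I,S,S,I]
Op 4: C3 read [C3 read from I: others=['C1=S', 'C2=S'] -> C3=S, others downsized to S] -> [I,S,S,S]
Op 5: C0 read [C0 read from I: others=['C1=S', 'C2=S', 'C3=S'] -> C0=S, others downsized to S] -> [S,S,S,S]
Op 6: C0 read [C0 read: already in S, no change] -> [S,S,S,S]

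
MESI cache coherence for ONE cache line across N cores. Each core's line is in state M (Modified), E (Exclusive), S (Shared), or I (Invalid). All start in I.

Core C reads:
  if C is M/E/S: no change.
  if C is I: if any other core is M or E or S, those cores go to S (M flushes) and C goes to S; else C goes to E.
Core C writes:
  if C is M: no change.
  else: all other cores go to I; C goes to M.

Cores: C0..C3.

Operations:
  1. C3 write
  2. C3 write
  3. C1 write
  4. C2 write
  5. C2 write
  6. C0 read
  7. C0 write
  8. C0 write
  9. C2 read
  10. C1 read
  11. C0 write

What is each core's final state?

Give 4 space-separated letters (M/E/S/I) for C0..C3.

Answer: M I I I

Derivation:
Op 1: C3 write [C3 write: invalidate none -> C3=M] -> [I,I,I,M]
Op 2: C3 write [C3 write: already M (modified), no change] -> [I,I,I,M]
Op 3: C1 write [C1 write: invalidate ['C3=M'] -> C1=M] -> [I,M,I,I]
Op 4: C2 write [C2 write: invalidate ['C1=M'] -> C2=M] -> [I,I,M,I]
Op 5: C2 write [C2 write: already M (modified), no change] -> [I,I,M,I]
Op 6: C0 read [C0 read from I: others=['C2=M'] -> C0=S, others downsized to S] -> [S,I,S,I]
Op 7: C0 write [C0 write: invalidate ['C2=S'] -> C0=M] -> [M,I,I,I]
Op 8: C0 write [C0 write: already M (modified), no change] -> [M,I,I,I]
Op 9: C2 read [C2 read from I: others=['C0=M'] -> C2=S, others downsized to S] -> [S,I,S,I]
Op 10: C1 read [C1 read from I: others=['C0=S', 'C2=S'] -> C1=S, others downsized to S] -> [S,S,S,I]
Op 11: C0 write [C0 write: invalidate ['C1=S', 'C2=S'] -> C0=M] -> [M,I,I,I]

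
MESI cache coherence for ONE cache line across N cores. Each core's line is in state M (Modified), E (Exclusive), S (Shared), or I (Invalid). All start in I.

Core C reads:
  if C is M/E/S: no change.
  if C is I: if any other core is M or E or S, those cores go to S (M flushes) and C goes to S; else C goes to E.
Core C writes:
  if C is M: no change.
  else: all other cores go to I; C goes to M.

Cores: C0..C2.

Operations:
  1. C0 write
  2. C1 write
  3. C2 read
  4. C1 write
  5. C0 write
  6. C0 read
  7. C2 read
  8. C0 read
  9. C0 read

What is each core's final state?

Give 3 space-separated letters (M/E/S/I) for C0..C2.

Op 1: C0 write [C0 write: invalidate none -> C0=M] -> [M,I,I]
Op 2: C1 write [C1 write: invalidate ['C0=M'] -> C1=M] -> [I,M,I]
Op 3: C2 read [C2 read from I: others=['C1=M'] -> C2=S, others downsized to S] -> [I,S,S]
Op 4: C1 write [C1 write: invalidate ['C2=S'] -> C1=M] -> [I,M,I]
Op 5: C0 write [C0 write: invalidate ['C1=M'] -> C0=M] -> [M,I,I]
Op 6: C0 read [C0 read: already in M, no change] -> [M,I,I]
Op 7: C2 read [C2 read from I: others=['C0=M'] -> C2=S, others downsized to S] -> [S,I,S]
Op 8: C0 read [C0 read: already in S, no change] -> [S,I,S]
Op 9: C0 read [C0 read: already in S, no change] -> [S,I,S]

Answer: S I S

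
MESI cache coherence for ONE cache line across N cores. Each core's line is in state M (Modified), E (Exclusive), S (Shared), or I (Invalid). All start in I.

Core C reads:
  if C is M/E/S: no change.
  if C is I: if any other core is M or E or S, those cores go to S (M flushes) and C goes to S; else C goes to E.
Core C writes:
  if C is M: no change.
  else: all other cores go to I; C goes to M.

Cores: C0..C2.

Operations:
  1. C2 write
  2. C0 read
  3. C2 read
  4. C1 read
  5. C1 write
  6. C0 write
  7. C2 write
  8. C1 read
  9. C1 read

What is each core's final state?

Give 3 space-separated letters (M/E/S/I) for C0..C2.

Op 1: C2 write [C2 write: invalidate none -> C2=M] -> [I,I,M]
Op 2: C0 read [C0 read from I: others=['C2=M'] -> C0=S, others downsized to S] -> [S,I,S]
Op 3: C2 read [C2 read: already in S, no change] -> [S,I,S]
Op 4: C1 read [C1 read from I: others=['C0=S', 'C2=S'] -> C1=S, others downsized to S] -> [S,S,S]
Op 5: C1 write [C1 write: invalidate ['C0=S', 'C2=S'] -> C1=M] -> [I,M,I]
Op 6: C0 write [C0 write: invalidate ['C1=M'] -> C0=M] -> [M,I,I]
Op 7: C2 write [C2 write: invalidate ['C0=M'] -> C2=M] -> [I,I,M]
Op 8: C1 read [C1 read from I: others=['C2=M'] -> C1=S, others downsized to S] -> [I,S,S]
Op 9: C1 read [C1 read: already in S, no change] -> [I,S,S]

Answer: I S S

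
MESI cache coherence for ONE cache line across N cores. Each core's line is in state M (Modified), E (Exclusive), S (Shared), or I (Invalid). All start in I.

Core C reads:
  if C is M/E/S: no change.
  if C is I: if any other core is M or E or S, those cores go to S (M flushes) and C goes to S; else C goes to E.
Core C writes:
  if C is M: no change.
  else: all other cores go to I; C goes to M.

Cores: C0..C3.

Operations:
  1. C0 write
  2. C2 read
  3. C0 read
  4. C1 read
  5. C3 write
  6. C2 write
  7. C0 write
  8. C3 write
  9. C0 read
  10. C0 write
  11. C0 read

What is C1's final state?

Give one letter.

Op 1: C0 write [C0 write: invalidate none -> C0=M] -> [M,I,I,I]
Op 2: C2 read [C2 read from I: others=['C0=M'] -> C2=S, others downsized to S] -> [S,I,S,I]
Op 3: C0 read [C0 read: already in S, no change] -> [S,I,S,I]
Op 4: C1 read [C1 read from I: others=['C0=S', 'C2=S'] -> C1=S, others downsized to S] -> [S,S,S,I]
Op 5: C3 write [C3 write: invalidate ['C0=S', 'C1=S', 'C2=S'] -> C3=M] -> [I,I,I,M]
Op 6: C2 write [C2 write: invalidate ['C3=M'] -> C2=M] -> [I,I,M,I]
Op 7: C0 write [C0 write: invalidate ['C2=M'] -> C0=M] -> [M,I,I,I]
Op 8: C3 write [C3 write: invalidate ['C0=M'] -> C3=M] -> [I,I,I,M]
Op 9: C0 read [C0 read from I: others=['C3=M'] -> C0=S, others downsized to S] -> [S,I,I,S]
Op 10: C0 write [C0 write: invalidate ['C3=S'] -> C0=M] -> [M,I,I,I]
Op 11: C0 read [C0 read: already in M, no change] -> [M,I,I,I]

Answer: I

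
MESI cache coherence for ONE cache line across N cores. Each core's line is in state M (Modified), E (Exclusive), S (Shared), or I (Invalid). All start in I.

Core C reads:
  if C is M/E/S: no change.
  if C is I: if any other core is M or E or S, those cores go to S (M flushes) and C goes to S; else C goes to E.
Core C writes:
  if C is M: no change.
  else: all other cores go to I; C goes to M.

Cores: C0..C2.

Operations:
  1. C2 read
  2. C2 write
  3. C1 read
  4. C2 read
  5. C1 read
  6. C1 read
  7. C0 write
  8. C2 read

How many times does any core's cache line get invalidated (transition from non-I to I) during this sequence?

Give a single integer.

Answer: 2

Derivation:
Op 1: C2 read [C2 read from I: no other sharers -> C2=E (exclusive)] -> [I,I,E] (invalidations this op: 0; running total: 0)
Op 2: C2 write [C2 write: invalidate none -> C2=M] -> [I,I,M] (invalidations this op: 0; running total: 0)
Op 3: C1 read [C1 read from I: others=['C2=M'] -> C1=S, others downsized to S] -> [I,S,S] (invalidations this op: 0; running total: 0)
Op 4: C2 read [C2 read: already in S, no change] -> [I,S,S] (invalidations this op: 0; running total: 0)
Op 5: C1 read [C1 read: already in S, no change] -> [I,S,S] (invalidations this op: 0; running total: 0)
Op 6: C1 read [C1 read: already in S, no change] -> [I,S,S] (invalidations this op: 0; running total: 0)
Op 7: C0 write [C0 write: invalidate ['C1=S', 'C2=S'] -> C0=M] -> [M,I,I] (invalidations this op: 2; running total: 2)
Op 8: C2 read [C2 read from I: others=['C0=M'] -> C2=S, others downsized to S] -> [S,I,S] (invalidations this op: 0; running total: 2)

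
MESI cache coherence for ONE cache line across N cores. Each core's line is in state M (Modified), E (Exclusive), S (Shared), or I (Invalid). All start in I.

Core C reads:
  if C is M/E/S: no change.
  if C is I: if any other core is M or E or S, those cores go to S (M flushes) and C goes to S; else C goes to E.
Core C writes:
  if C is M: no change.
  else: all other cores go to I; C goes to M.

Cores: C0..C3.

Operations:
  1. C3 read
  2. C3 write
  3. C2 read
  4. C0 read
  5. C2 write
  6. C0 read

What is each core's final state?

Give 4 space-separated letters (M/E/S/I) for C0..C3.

Op 1: C3 read [C3 read from I: no other sharers -> C3=E (exclusive)] -> [I,I,I,E]
Op 2: C3 write [C3 write: invalidate none -> C3=M] -> [I,I,I,M]
Op 3: C2 read [C2 read from I: others=['C3=M'] -> C2=S, others downsized to S] -> [I,I,S,S]
Op 4: C0 read [C0 read from I: others=['C2=S', 'C3=S'] -> C0=S, others downsized to S] -> [S,I,S,S]
Op 5: C2 write [C2 write: invalidate ['C0=S', 'C3=S'] -> C2=M] -> [I,I,M,I]
Op 6: C0 read [C0 read from I: others=['C2=M'] -> C0=S, others downsized to S] -> [S,I,S,I]

Answer: S I S I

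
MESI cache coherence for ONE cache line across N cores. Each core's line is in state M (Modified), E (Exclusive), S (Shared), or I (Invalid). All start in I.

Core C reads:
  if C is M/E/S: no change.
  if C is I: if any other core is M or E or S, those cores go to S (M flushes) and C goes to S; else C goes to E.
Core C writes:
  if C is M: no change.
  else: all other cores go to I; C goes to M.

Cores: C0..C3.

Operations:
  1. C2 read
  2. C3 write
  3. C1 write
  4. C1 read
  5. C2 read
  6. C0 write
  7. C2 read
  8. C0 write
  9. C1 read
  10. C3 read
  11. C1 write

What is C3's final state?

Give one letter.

Answer: I

Derivation:
Op 1: C2 read [C2 read from I: no other sharers -> C2=E (exclusive)] -> [I,I,E,I]
Op 2: C3 write [C3 write: invalidate ['C2=E'] -> C3=M] -> [I,I,I,M]
Op 3: C1 write [C1 write: invalidate ['C3=M'] -> C1=M] -> [I,M,I,I]
Op 4: C1 read [C1 read: already in M, no change] -> [I,M,I,I]
Op 5: C2 read [C2 read from I: others=['C1=M'] -> C2=S, others downsized to S] -> [I,S,S,I]
Op 6: C0 write [C0 write: invalidate ['C1=S', 'C2=S'] -> C0=M] -> [M,I,I,I]
Op 7: C2 read [C2 read from I: others=['C0=M'] -> C2=S, others downsized to S] -> [S,I,S,I]
Op 8: C0 write [C0 write: invalidate ['C2=S'] -> C0=M] -> [M,I,I,I]
Op 9: C1 read [C1 read from I: others=['C0=M'] -> C1=S, others downsized to S] -> [S,S,I,I]
Op 10: C3 read [C3 read from I: others=['C0=S', 'C1=S'] -> C3=S, others downsized to S] -> [S,S,I,S]
Op 11: C1 write [C1 write: invalidate ['C0=S', 'C3=S'] -> C1=M] -> [I,M,I,I]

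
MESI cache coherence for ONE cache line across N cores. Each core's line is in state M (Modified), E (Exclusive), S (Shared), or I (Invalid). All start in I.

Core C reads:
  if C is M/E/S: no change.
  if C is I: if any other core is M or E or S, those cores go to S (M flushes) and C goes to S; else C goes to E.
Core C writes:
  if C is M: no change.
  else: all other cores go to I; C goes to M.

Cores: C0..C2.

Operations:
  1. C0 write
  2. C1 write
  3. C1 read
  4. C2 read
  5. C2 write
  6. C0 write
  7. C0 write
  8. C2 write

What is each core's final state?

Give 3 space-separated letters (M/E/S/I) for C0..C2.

Op 1: C0 write [C0 write: invalidate none -> C0=M] -> [M,I,I]
Op 2: C1 write [C1 write: invalidate ['C0=M'] -> C1=M] -> [I,M,I]
Op 3: C1 read [C1 read: already in M, no change] -> [I,M,I]
Op 4: C2 read [C2 read from I: others=['C1=M'] -> C2=S, others downsized to S] -> [I,S,S]
Op 5: C2 write [C2 write: invalidate ['C1=S'] -> C2=M] -> [I,I,M]
Op 6: C0 write [C0 write: invalidate ['C2=M'] -> C0=M] -> [M,I,I]
Op 7: C0 write [C0 write: already M (modified), no change] -> [M,I,I]
Op 8: C2 write [C2 write: invalidate ['C0=M'] -> C2=M] -> [I,I,M]

Answer: I I M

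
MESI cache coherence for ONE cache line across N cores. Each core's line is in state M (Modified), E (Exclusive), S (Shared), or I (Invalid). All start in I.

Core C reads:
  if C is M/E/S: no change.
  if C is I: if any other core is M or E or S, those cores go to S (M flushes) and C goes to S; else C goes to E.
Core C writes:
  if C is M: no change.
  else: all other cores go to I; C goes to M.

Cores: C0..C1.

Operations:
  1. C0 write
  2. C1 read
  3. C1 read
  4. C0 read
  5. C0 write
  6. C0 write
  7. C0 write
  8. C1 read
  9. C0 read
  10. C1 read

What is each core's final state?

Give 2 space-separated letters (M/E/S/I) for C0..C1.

Answer: S S

Derivation:
Op 1: C0 write [C0 write: invalidate none -> C0=M] -> [M,I]
Op 2: C1 read [C1 read from I: others=['C0=M'] -> C1=S, others downsized to S] -> [S,S]
Op 3: C1 read [C1 read: already in S, no change] -> [S,S]
Op 4: C0 read [C0 read: already in S, no change] -> [S,S]
Op 5: C0 write [C0 write: invalidate ['C1=S'] -> C0=M] -> [M,I]
Op 6: C0 write [C0 write: already M (modified), no change] -> [M,I]
Op 7: C0 write [C0 write: already M (modified), no change] -> [M,I]
Op 8: C1 read [C1 read from I: others=['C0=M'] -> C1=S, others downsized to S] -> [S,S]
Op 9: C0 read [C0 read: already in S, no change] -> [S,S]
Op 10: C1 read [C1 read: already in S, no change] -> [S,S]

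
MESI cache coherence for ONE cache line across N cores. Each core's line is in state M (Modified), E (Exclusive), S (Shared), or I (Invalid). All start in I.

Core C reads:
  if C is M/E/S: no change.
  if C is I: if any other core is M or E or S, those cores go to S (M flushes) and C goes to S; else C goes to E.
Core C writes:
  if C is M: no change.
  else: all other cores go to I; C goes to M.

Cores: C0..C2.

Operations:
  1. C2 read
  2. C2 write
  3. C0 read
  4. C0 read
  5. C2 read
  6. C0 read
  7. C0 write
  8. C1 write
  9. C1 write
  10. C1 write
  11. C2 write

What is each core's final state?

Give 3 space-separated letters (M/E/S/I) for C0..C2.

Op 1: C2 read [C2 read from I: no other sharers -> C2=E (exclusive)] -> [I,I,E]
Op 2: C2 write [C2 write: invalidate none -> C2=M] -> [I,I,M]
Op 3: C0 read [C0 read from I: others=['C2=M'] -> C0=S, others downsized to S] -> [S,I,S]
Op 4: C0 read [C0 read: already in S, no change] -> [S,I,S]
Op 5: C2 read [C2 read: already in S, no change] -> [S,I,S]
Op 6: C0 read [C0 read: already in S, no change] -> [S,I,S]
Op 7: C0 write [C0 write: invalidate ['C2=S'] -> C0=M] -> [M,I,I]
Op 8: C1 write [C1 write: invalidate ['C0=M'] -> C1=M] -> [I,M,I]
Op 9: C1 write [C1 write: already M (modified), no change] -> [I,M,I]
Op 10: C1 write [C1 write: already M (modified), no change] -> [I,M,I]
Op 11: C2 write [C2 write: invalidate ['C1=M'] -> C2=M] -> [I,I,M]

Answer: I I M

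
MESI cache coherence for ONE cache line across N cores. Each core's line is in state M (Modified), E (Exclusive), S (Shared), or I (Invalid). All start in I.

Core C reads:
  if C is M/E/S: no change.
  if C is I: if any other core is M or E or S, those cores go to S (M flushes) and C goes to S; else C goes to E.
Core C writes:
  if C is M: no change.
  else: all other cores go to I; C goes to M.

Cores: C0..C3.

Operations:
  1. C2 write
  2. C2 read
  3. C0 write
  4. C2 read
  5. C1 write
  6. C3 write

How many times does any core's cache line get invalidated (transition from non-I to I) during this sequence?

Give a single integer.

Op 1: C2 write [C2 write: invalidate none -> C2=M] -> [I,I,M,I] (invalidations this op: 0; running total: 0)
Op 2: C2 read [C2 read: already in M, no change] -> [I,I,M,I] (invalidations this op: 0; running total: 0)
Op 3: C0 write [C0 write: invalidate ['C2=M'] -> C0=M] -> [M,I,I,I] (invalidations this op: 1; running total: 1)
Op 4: C2 read [C2 read from I: others=['C0=M'] -> C2=S, others downsized to S] -> [S,I,S,I] (invalidations this op: 0; running total: 1)
Op 5: C1 write [C1 write: invalidate ['C0=S', 'C2=S'] -> C1=M] -> [I,M,I,I] (invalidations this op: 2; running total: 3)
Op 6: C3 write [C3 write: invalidate ['C1=M'] -> C3=M] -> [I,I,I,M] (invalidations this op: 1; running total: 4)

Answer: 4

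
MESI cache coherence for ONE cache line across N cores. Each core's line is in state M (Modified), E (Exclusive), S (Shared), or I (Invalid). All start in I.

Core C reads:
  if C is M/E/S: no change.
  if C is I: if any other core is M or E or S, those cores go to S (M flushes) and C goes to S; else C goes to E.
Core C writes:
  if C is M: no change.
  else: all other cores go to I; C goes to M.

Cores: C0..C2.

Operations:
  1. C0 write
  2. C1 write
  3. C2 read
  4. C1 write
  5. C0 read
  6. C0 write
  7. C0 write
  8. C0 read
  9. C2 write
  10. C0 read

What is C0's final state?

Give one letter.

Answer: S

Derivation:
Op 1: C0 write [C0 write: invalidate none -> C0=M] -> [M,I,I]
Op 2: C1 write [C1 write: invalidate ['C0=M'] -> C1=M] -> [I,M,I]
Op 3: C2 read [C2 read from I: others=['C1=M'] -> C2=S, others downsized to S] -> [I,S,S]
Op 4: C1 write [C1 write: invalidate ['C2=S'] -> C1=M] -> [I,M,I]
Op 5: C0 read [C0 read from I: others=['C1=M'] -> C0=S, others downsized to S] -> [S,S,I]
Op 6: C0 write [C0 write: invalidate ['C1=S'] -> C0=M] -> [M,I,I]
Op 7: C0 write [C0 write: already M (modified), no change] -> [M,I,I]
Op 8: C0 read [C0 read: already in M, no change] -> [M,I,I]
Op 9: C2 write [C2 write: invalidate ['C0=M'] -> C2=M] -> [I,I,M]
Op 10: C0 read [C0 read from I: others=['C2=M'] -> C0=S, others downsized to S] -> [S,I,S]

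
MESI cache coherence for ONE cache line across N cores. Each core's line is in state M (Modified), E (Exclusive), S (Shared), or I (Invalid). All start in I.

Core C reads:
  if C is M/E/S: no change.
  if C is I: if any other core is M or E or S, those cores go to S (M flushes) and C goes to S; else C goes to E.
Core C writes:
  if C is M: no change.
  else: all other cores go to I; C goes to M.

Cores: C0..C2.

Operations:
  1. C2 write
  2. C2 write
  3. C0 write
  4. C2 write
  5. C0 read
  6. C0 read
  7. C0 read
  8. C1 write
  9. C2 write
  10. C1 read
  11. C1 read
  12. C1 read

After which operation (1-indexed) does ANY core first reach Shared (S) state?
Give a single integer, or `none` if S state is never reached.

Answer: 5

Derivation:
Op 1: C2 write [C2 write: invalidate none -> C2=M] -> [I,I,M]
Op 2: C2 write [C2 write: already M (modified), no change] -> [I,I,M]
Op 3: C0 write [C0 write: invalidate ['C2=M'] -> C0=M] -> [M,I,I]
Op 4: C2 write [C2 write: invalidate ['C0=M'] -> C2=M] -> [I,I,M]
Op 5: C0 read [C0 read from I: others=['C2=M'] -> C0=S, others downsized to S] -> [S,I,S]
  -> First S state at op 5; remaining ops need not be traced.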